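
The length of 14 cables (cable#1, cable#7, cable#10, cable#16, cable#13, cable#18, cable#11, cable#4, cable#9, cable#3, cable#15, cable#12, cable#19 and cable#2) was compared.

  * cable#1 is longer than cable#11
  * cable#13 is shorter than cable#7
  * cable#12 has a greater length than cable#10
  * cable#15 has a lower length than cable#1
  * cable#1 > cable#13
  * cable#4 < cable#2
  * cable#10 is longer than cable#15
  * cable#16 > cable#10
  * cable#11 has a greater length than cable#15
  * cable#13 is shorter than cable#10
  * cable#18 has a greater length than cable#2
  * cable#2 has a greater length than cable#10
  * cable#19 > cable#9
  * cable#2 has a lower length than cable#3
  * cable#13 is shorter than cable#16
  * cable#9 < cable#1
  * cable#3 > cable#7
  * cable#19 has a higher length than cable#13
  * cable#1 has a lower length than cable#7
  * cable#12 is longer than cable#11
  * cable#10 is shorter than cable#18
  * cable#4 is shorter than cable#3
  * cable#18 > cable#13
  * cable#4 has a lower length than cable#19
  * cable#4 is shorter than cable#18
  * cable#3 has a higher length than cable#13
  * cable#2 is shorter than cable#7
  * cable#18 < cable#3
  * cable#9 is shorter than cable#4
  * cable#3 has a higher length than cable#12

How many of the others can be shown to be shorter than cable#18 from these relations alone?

6

The elements the relations force below cable#18 are cable#15, cable#13, cable#9, cable#4, cable#10, cable#2 — no chain reaches any other.
That is 6.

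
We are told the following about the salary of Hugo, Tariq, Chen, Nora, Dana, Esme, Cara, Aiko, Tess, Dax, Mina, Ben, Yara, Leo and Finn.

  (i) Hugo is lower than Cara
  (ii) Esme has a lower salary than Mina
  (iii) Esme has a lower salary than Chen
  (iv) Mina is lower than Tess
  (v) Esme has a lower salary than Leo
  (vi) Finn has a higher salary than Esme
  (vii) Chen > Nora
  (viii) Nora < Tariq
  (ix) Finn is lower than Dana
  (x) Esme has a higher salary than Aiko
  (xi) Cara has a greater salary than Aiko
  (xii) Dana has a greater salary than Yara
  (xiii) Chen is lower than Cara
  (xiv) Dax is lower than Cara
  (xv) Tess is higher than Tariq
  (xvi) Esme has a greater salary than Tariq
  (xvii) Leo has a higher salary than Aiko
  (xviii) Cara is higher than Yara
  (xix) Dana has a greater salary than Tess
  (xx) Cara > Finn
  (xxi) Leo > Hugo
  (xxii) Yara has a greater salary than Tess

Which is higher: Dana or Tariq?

Dana

Chaining the given relations: Tariq < Esme < Mina < Tess < Yara < Dana.
So Tariq < Dana; Dana is the higher of the two.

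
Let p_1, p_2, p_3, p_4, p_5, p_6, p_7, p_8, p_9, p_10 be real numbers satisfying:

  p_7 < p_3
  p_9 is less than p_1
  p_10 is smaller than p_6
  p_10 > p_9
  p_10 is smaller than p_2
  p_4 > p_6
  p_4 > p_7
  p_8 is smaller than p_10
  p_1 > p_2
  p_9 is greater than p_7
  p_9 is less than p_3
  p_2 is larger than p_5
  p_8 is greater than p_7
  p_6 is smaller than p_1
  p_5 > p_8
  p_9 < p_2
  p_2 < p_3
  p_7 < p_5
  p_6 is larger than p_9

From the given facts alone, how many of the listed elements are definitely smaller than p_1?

7

The elements the relations force below p_1 are p_7, p_8, p_9, p_5, p_10, p_6, p_2 — no chain reaches any other.
That is 7.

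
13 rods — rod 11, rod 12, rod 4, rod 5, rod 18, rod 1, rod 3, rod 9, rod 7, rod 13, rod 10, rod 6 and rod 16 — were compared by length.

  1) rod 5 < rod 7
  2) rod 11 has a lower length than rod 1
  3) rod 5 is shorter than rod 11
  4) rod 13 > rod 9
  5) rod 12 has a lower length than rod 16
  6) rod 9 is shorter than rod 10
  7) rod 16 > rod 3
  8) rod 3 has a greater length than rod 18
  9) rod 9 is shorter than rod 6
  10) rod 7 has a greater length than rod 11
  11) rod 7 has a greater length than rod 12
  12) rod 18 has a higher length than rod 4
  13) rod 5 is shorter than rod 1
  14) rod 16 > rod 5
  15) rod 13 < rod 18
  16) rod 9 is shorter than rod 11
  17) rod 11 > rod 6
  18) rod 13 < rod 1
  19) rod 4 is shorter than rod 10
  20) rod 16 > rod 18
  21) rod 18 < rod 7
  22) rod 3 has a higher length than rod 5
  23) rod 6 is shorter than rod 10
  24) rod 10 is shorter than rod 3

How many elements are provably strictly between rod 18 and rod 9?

1

Chaining upward from rod 9 reaches: rod 6, rod 10, rod 13, rod 11, rod 7, rod 3, rod 16, rod 1.
Chaining downward from rod 18 reaches: rod 4, rod 13.
Strictly between rod 9 and rod 18 are those in both lists: rod 13 — 1 element.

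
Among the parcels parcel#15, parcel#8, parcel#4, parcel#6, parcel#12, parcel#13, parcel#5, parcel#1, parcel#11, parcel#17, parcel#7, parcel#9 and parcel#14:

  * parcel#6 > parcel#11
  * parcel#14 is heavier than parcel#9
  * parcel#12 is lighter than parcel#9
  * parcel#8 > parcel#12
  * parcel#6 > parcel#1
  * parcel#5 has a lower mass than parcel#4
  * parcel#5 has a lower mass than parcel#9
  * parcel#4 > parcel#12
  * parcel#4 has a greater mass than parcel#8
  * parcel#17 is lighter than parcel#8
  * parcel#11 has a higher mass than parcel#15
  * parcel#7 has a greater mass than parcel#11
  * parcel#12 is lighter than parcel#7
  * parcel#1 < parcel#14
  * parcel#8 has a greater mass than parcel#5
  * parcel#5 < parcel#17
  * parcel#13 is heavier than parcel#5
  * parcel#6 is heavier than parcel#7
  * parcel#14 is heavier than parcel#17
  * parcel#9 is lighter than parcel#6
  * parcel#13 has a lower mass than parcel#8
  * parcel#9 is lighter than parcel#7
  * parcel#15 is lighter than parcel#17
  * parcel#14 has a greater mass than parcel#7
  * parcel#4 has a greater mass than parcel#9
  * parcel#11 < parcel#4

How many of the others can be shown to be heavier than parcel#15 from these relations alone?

7

Directly above parcel#15: parcel#11, parcel#17.
One step further: parcel#7, parcel#8, parcel#14, parcel#6, parcel#4 (7 so far).
No other element is forced above parcel#15 by the given relations, so the count is 7.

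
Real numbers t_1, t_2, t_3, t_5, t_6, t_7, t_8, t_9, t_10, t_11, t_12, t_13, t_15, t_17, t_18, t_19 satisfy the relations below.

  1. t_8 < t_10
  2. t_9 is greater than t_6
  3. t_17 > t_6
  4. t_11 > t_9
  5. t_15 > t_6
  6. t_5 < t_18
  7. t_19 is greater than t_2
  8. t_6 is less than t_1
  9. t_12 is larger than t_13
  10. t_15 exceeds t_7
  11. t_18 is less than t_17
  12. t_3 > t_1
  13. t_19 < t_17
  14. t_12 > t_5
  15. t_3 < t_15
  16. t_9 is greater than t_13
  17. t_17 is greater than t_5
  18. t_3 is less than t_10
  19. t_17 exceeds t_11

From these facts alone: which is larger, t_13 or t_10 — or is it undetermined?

Following every chain through t_13: above t_13 we get t_9, t_11, t_12, t_17.
t_10 is not reached, and no chain runs the other way from t_10 to t_13.
So the given relations leave the order of t_13 and t_10 undetermined.

undetermined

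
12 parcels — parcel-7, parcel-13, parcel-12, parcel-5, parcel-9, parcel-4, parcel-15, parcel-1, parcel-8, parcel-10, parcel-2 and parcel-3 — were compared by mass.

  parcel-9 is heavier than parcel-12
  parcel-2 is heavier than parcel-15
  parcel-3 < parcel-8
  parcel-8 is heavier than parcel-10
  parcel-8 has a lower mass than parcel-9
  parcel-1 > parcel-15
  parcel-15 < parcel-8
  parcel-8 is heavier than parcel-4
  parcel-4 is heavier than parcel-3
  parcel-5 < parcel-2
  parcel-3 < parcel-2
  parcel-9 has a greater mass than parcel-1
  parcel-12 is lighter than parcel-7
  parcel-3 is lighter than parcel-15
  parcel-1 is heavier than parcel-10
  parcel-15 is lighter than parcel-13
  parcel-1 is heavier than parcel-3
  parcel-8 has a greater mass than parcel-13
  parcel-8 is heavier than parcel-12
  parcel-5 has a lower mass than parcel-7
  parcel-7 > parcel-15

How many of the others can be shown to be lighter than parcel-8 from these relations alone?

From parcel-8 the given relations immediately reach parcel-3, parcel-12, parcel-15, parcel-13, parcel-10, parcel-4.
No other element is forced below parcel-8 by the given relations, so the count is 6.

6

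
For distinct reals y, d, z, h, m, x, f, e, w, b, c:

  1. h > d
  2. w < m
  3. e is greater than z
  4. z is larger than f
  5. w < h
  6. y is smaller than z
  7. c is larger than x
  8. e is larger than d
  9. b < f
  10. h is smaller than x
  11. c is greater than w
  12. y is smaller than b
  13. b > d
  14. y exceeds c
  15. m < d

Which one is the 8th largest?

h

Piecing the relations together gives one ordering: w < m < d < h < x < c < y < b < f < z < e.
Counting 8 from the largest end gives h.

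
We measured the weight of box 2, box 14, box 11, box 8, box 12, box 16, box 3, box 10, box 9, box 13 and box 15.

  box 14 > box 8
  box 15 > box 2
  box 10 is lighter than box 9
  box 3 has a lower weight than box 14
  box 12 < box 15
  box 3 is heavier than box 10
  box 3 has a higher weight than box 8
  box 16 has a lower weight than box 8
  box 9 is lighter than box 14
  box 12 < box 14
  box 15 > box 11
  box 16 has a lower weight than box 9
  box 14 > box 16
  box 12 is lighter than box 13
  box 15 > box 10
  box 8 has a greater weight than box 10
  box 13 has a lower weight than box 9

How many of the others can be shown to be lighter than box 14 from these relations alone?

From box 14 the given relations immediately reach box 12, box 16, box 9, box 8, box 3.
From those, box 13, box 10 — 7 in total.
No other element is forced below box 14 by the given relations, so the count is 7.

7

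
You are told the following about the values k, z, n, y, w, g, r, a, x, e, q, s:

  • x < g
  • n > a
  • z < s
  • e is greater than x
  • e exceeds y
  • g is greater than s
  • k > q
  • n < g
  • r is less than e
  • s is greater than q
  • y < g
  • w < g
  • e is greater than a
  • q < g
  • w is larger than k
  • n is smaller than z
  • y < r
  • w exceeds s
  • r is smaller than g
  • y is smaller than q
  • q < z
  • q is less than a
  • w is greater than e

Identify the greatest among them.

g

Chaining downward from g: directly below it, y, r, q, x, n, s, w; then a, k, e, z.
That covers every other element, and nothing is given above g, so g is the greatest.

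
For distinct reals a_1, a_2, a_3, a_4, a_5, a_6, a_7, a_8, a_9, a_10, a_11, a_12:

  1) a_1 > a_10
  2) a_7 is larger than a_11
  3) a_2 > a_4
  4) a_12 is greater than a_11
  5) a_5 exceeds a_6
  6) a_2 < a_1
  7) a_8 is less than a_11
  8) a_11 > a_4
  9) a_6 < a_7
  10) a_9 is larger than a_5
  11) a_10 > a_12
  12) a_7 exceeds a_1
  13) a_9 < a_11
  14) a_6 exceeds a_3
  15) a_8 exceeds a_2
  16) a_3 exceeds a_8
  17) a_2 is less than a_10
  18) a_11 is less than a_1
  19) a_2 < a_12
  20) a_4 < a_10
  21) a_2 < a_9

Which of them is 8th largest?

Piecing the relations together gives one ordering: a_4 < a_2 < a_8 < a_3 < a_6 < a_5 < a_9 < a_11 < a_12 < a_10 < a_1 < a_7.
The 8th largest is a_6.

a_6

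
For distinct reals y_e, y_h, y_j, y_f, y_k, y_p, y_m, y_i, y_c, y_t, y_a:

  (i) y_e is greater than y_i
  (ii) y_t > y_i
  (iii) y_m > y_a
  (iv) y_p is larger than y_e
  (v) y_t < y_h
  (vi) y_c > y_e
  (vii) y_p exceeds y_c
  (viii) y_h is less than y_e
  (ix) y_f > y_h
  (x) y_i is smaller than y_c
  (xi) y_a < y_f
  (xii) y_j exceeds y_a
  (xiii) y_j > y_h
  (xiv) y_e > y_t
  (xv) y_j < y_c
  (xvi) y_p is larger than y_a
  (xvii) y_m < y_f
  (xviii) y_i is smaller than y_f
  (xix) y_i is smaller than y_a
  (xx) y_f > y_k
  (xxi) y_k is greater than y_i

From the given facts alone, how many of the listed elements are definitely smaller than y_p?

Directly below y_p: y_e, y_a, y_c.
One step further: y_i, y_t, y_h, y_j (7 so far).
Nothing else is reachable below y_p; 7 in all.

7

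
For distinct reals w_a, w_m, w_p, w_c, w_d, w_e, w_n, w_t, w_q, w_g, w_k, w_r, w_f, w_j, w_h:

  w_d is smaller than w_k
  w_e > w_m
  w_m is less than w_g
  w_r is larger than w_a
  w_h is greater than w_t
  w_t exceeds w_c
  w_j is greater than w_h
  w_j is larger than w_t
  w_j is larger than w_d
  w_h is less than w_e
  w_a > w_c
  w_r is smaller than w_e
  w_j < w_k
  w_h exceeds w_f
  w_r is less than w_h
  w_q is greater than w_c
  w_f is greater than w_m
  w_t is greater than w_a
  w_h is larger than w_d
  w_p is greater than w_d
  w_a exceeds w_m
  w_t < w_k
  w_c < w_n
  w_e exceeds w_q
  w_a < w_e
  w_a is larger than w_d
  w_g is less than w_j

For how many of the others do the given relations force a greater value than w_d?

8

From w_d the given relations immediately reach w_a, w_p, w_h, w_j, w_k.
From those, w_t, w_r, w_e — 8 in total.
Nothing else is reachable above w_d; 8 in all.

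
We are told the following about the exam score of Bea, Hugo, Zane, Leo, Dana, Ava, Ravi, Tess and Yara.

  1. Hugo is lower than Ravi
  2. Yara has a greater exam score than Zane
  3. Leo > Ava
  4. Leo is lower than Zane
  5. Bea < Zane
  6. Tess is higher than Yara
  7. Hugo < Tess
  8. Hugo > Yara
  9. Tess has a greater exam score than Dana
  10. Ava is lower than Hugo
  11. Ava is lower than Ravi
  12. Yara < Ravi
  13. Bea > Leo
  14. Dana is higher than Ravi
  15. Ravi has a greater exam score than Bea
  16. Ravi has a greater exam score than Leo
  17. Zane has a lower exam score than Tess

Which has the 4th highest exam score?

Hugo

The consecutive relations fix a unique order: Ava < Leo < Bea < Zane < Yara < Hugo < Ravi < Dana < Tess.
Counting 4 from the largest end gives Hugo.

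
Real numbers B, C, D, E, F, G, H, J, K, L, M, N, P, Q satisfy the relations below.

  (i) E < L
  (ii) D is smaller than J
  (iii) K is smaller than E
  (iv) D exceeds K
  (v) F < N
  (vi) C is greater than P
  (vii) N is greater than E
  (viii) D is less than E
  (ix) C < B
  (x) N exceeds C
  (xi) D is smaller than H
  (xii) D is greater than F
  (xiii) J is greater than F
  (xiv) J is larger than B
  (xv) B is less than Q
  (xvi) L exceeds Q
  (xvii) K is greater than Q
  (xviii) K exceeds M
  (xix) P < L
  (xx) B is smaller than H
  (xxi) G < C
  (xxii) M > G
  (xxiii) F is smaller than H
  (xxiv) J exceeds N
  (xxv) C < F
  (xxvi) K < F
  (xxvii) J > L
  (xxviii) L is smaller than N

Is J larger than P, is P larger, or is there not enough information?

J

P < C and C < B give P < B.
Then B < Q extends the chain to Q.
Then Q < K extends the chain to K.
With K < F: P < C < B < Q < K < F.
With F < D: P < C < B < Q < K < F < D.
With D < E: P < C < B < Q < K < F < D < E.
Then E < L extends the chain to L.
Then L < N extends the chain to N.
With N < J: P < C < B < Q < K < F < D < E < L < N < J.
So J is larger.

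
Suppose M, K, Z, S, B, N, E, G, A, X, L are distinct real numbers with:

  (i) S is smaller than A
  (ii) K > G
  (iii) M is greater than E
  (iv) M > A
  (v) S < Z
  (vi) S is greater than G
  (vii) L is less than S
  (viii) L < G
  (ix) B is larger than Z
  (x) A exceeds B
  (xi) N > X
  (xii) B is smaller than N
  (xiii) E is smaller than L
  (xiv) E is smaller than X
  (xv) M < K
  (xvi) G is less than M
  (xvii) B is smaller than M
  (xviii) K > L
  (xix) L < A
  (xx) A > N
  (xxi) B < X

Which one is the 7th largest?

The consecutive relations fix a unique order: E < L < G < S < Z < B < X < N < A < M < K.
Counting 7 from the largest end gives Z.

Z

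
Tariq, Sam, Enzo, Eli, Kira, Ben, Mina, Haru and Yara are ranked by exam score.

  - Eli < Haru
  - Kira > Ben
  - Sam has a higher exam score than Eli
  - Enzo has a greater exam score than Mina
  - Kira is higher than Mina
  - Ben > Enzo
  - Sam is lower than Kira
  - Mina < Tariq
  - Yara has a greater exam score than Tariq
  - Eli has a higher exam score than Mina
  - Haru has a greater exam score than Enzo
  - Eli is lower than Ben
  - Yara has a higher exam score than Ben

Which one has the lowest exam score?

Enzo is not least since Mina < Enzo; Eli is not least since Mina < Eli; Haru is not least since Eli < Haru; Tariq is not least since Mina < Tariq; Ben is not least since Enzo < Ben; Sam is not least since Eli < Sam; Yara is not least since Ben < Yara; Kira is not least since Ben < Kira.
Only Mina has nothing below it, so Mina is the lowest exam score.

Mina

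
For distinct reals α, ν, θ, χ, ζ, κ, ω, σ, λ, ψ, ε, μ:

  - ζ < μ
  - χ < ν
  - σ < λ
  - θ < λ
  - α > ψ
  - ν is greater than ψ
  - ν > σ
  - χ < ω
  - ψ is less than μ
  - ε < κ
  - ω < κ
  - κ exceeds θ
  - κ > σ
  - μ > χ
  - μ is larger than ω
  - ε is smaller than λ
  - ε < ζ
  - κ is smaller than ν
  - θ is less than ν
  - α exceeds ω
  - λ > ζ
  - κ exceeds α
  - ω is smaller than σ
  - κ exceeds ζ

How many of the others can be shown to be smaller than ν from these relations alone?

From ν the given relations immediately reach ψ, χ, θ, σ, κ.
From those, ε, ω, ζ, α — 9 in total.
Nothing else is reachable below ν; 9 in all.

9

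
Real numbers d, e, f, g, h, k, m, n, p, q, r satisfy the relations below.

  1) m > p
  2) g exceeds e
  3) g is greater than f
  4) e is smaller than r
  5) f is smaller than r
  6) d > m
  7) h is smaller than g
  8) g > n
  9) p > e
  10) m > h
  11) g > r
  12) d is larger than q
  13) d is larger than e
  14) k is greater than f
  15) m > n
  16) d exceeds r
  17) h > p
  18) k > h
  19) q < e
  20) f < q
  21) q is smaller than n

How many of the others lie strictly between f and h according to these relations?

3

Chaining upward from f reaches: q, n, e, p, r, k, m, d, g.
Chaining downward from h reaches: q, e, p.
Strictly between f and h are those in both lists: q, e, p — 3 elements.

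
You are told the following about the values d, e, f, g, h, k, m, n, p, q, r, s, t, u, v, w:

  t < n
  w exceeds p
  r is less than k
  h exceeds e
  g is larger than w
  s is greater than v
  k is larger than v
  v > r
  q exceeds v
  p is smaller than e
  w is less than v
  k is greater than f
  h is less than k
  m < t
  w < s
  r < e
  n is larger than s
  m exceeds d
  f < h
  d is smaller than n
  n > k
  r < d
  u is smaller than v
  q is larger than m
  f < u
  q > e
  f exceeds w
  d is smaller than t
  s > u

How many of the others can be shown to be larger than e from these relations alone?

Directly above e: h, q.
One step further: k (3 so far).
One step further: n (4 so far).
Nothing else is reachable above e; 4 in all.

4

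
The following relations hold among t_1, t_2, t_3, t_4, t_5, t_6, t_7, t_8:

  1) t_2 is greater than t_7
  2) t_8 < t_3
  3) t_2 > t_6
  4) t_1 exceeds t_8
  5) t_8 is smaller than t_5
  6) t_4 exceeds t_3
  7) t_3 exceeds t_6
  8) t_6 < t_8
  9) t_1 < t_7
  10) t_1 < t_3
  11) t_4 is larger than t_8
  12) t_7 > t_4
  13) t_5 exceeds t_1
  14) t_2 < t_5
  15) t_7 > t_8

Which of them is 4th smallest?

Chaining the given pairs: t_6 < t_8 < t_1 < t_3 < t_4 < t_7 < t_2 < t_5.
The 4th smallest is t_3.

t_3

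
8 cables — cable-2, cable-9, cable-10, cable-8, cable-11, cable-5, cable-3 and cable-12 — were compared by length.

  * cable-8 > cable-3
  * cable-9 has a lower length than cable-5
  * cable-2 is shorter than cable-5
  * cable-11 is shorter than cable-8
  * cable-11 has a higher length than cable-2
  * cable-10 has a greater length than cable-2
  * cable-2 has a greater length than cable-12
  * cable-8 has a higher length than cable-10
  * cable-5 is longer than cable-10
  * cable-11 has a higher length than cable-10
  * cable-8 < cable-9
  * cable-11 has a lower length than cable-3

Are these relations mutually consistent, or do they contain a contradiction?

consistent

The single ordering cable-12 < cable-2 < cable-10 < cable-11 < cable-3 < cable-8 < cable-9 < cable-5 satisfies every listed relation, so no contradiction arises.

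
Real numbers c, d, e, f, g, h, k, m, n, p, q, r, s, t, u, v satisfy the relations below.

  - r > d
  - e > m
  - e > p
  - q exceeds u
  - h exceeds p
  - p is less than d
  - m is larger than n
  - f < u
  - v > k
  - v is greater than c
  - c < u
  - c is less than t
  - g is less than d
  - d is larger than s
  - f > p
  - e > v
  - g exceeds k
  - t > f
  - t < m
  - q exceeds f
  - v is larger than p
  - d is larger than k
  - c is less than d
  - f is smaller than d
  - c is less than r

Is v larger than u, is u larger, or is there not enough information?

Following every chain through v: above v we get e; below v we get k, p, c.
u is not reached, and no chain runs the other way from u to v.
So the given relations leave the order of v and u undetermined.

undetermined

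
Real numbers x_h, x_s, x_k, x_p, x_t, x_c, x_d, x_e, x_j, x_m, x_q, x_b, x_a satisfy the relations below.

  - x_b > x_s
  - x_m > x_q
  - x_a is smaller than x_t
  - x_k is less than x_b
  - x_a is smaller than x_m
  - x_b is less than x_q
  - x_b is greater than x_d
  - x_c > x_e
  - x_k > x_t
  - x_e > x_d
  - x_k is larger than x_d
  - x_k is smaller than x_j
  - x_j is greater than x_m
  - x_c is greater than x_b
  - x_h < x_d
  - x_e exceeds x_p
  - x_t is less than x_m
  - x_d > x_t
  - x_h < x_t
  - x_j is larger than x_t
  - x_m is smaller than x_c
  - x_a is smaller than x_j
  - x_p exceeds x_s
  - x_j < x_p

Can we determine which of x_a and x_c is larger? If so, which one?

x_c

Chaining the given relations: x_a < x_t < x_d < x_b < x_q < x_m < x_j < x_p < x_e < x_c.
So x_c is larger.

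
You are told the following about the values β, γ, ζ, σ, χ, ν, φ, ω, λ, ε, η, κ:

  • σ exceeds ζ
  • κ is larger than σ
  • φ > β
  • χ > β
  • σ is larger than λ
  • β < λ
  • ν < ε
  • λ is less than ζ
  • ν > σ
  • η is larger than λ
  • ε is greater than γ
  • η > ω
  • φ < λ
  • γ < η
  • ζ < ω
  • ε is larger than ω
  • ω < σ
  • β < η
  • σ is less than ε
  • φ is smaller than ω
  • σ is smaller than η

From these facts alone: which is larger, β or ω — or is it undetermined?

ω

Chaining the given relations: β < φ < λ < ζ < ω.
So ω is larger.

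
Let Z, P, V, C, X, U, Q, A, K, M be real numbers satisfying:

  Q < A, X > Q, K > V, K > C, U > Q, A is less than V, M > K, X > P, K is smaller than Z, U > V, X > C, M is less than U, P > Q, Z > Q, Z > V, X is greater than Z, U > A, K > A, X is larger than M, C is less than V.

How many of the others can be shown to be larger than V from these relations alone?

5

From V the given relations immediately reach K, Z, U.
From those, M, X — 5 in total.
Nothing else is reachable above V; 5 in all.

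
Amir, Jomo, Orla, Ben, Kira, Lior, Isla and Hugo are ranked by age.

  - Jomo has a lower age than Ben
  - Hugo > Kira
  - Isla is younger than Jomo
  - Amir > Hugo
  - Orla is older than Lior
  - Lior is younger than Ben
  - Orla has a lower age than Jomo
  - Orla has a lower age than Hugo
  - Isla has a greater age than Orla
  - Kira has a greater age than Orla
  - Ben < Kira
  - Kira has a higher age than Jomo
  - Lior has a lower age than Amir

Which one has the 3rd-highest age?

Chaining the given pairs: Lior < Orla < Isla < Jomo < Ben < Kira < Hugo < Amir.
The 3rd largest is Kira.

Kira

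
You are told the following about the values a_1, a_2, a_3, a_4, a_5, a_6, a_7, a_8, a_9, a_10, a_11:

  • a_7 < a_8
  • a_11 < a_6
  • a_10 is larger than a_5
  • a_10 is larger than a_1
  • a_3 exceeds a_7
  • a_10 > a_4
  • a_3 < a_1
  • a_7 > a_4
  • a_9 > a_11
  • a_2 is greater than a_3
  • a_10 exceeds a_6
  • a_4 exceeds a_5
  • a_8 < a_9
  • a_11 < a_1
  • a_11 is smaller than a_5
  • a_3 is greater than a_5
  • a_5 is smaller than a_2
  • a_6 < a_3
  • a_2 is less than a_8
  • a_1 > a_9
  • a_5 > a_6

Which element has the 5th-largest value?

The consecutive relations fix a unique order: a_11 < a_6 < a_5 < a_4 < a_7 < a_3 < a_2 < a_8 < a_9 < a_1 < a_10.
The 5th largest is a_2.

a_2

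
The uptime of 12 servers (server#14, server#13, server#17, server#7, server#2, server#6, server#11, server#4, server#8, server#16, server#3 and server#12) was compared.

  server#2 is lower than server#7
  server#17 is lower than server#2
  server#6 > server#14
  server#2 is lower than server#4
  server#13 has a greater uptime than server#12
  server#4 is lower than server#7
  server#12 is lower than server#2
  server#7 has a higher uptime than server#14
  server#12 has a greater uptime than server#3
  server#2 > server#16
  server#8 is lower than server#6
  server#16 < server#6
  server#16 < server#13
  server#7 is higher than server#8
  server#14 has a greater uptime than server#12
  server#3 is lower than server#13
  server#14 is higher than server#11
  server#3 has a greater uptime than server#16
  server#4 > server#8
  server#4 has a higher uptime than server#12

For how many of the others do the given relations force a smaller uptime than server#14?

4

Directly below server#14: server#12, server#11.
One step further: server#3 (3 so far).
One step further: server#16 (4 so far).
No other element is forced below server#14 by the given relations, so the count is 4.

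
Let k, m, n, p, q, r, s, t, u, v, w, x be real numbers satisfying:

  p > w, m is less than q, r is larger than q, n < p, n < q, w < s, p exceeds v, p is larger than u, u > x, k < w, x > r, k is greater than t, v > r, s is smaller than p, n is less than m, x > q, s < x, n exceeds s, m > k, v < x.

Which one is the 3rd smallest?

w

Piecing the relations together gives one ordering: t < k < w < s < n < m < q < r < v < x < u < p.
The 3rd smallest is w.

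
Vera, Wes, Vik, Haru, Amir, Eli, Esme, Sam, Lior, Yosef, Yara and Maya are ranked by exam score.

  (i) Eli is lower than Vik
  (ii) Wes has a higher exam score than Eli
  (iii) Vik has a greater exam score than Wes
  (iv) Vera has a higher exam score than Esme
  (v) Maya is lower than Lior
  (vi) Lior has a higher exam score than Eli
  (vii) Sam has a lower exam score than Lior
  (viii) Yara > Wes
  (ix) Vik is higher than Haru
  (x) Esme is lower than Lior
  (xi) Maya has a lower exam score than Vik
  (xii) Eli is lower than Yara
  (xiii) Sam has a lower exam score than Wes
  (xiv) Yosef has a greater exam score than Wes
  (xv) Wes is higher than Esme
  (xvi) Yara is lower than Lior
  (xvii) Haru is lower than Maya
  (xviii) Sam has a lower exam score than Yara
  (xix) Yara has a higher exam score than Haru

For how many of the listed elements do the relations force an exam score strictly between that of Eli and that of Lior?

2

Chaining upward from Eli reaches: Wes, Vik, Yara, Yosef.
Chaining downward from Lior reaches: Haru, Esme, Sam, Maya, Wes, Yara.
Strictly between Eli and Lior are those in both lists: Wes, Yara — 2 elements.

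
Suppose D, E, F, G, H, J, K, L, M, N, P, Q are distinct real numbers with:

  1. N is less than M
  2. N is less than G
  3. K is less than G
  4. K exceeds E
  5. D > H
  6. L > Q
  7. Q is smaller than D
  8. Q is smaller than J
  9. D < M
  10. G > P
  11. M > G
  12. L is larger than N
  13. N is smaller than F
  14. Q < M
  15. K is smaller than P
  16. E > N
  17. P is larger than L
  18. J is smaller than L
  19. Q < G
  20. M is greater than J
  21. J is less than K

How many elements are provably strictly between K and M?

2

The relations place K below M. An element lies strictly between them when it is forced above K and also forced below M.
Above K: {P, G}. Below M: {Q, J, H, N, L, E, P, D, G}.
Intersection: {P, G} — 2.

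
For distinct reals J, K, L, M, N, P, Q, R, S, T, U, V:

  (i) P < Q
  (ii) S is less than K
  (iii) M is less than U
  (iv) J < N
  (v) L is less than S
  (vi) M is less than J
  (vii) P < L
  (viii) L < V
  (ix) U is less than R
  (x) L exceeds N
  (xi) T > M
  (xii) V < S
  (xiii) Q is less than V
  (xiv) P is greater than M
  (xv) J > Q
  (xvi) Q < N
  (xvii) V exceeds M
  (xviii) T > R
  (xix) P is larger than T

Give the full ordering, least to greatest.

The consecutive links are each given: M < U; U < R; R < T; T < P; P < Q; Q < J; J < N; N < L; L < V; V < S; S < K.

M < U < R < T < P < Q < J < N < L < V < S < K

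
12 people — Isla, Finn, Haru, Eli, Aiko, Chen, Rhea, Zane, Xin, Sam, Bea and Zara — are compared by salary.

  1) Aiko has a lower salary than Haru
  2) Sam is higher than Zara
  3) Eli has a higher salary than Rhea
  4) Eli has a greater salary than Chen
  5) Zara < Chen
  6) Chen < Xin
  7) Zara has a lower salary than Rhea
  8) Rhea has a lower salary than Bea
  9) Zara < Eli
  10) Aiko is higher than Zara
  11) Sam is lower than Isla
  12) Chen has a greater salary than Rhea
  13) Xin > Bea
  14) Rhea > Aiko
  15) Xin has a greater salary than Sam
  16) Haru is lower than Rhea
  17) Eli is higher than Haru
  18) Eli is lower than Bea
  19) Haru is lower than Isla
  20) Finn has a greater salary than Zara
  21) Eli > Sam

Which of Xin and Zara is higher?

The relevant relations are Zara < Aiko; Aiko < Haru; Haru < Rhea; Rhea < Chen; Chen < Eli; Eli < Bea; Bea < Xin.
Chaining these gives Zara < Aiko < Haru < Rhea < Chen < Eli < Bea < Xin.
So Zara < Xin; Xin is the higher of the two.

Xin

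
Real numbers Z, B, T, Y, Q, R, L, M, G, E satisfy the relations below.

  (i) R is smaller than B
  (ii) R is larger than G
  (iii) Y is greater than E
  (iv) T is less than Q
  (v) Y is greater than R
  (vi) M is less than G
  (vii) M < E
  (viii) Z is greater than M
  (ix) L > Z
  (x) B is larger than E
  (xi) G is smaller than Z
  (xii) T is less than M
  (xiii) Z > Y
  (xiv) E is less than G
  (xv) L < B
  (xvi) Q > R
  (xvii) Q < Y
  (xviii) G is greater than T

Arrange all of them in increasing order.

T < M < E < G < R < Q < Y < Z < L < B

Nothing is placed below T, so it is least; from there T < M; M < E; E < G; G < R; R < Q; Q < Y; Y < Z; Z < L; L < B, each given directly.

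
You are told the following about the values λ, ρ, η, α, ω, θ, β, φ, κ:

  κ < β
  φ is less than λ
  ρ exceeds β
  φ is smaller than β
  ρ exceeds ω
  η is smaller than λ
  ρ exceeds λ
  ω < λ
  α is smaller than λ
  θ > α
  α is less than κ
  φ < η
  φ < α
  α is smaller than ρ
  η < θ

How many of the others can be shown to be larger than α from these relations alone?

5

From α the given relations immediately reach κ, λ, θ, ρ.
From those, β — 5 in total.
No other element is forced above α by the given relations, so the count is 5.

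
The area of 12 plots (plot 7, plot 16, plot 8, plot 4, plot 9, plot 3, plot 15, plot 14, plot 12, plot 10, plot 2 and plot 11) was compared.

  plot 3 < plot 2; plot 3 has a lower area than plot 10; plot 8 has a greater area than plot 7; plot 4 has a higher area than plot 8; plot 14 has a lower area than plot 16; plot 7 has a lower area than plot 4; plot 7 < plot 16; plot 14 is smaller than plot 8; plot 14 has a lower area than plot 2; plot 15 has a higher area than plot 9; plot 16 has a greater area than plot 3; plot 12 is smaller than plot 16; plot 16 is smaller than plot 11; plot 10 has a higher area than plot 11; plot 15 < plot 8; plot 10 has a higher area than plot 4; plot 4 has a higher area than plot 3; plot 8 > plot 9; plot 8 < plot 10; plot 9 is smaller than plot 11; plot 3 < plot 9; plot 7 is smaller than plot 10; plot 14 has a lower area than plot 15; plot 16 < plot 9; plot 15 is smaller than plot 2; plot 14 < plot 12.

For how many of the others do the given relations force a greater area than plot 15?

4

Directly above plot 15: plot 8, plot 2.
One step further: plot 4, plot 10 (4 so far).
No other element is forced above plot 15 by the given relations, so the count is 4.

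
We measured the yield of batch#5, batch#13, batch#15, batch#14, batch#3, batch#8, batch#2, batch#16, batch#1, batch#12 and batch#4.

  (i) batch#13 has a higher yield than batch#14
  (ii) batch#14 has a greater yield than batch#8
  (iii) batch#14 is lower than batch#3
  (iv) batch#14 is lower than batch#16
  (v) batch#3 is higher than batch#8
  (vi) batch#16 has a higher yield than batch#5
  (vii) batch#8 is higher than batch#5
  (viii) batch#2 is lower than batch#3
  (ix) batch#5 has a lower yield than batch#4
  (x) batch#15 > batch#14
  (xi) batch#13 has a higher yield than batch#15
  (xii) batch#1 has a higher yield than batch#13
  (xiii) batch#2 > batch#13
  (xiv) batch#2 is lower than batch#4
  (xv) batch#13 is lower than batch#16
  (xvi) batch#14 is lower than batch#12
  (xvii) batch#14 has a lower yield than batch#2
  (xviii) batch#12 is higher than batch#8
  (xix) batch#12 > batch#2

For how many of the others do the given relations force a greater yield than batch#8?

9

Directly above batch#8: batch#14, batch#12, batch#3.
One step further: batch#15, batch#13, batch#16, batch#2 (7 so far).
One step further: batch#4, batch#1 (9 so far).
Nothing else is reachable above batch#8; 9 in all.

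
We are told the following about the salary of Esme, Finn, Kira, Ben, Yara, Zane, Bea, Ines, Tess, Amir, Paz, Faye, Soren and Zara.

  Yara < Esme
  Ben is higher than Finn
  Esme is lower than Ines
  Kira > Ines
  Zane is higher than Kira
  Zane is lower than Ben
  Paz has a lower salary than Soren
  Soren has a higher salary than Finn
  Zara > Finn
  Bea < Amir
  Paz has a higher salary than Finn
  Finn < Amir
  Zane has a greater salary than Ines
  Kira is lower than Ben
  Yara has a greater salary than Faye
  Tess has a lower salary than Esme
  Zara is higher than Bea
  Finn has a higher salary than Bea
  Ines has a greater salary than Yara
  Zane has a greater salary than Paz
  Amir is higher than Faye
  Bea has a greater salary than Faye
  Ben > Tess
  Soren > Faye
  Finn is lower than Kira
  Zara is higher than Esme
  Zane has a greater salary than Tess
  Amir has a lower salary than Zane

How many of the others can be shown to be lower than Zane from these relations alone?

From Zane the given relations immediately reach Tess, Ines, Paz, Amir, Kira.
From those, Faye, Yara, Bea, Finn, Esme — 10 in total.
Nothing else is reachable below Zane; 10 in all.

10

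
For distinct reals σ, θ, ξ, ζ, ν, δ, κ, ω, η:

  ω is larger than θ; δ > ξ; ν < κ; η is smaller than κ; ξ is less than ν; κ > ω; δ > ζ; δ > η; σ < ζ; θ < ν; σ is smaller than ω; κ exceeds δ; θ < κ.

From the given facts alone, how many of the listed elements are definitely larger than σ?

4

From σ the given relations immediately reach ζ, ω.
From those, δ, κ — 4 in total.
No other element is forced above σ by the given relations, so the count is 4.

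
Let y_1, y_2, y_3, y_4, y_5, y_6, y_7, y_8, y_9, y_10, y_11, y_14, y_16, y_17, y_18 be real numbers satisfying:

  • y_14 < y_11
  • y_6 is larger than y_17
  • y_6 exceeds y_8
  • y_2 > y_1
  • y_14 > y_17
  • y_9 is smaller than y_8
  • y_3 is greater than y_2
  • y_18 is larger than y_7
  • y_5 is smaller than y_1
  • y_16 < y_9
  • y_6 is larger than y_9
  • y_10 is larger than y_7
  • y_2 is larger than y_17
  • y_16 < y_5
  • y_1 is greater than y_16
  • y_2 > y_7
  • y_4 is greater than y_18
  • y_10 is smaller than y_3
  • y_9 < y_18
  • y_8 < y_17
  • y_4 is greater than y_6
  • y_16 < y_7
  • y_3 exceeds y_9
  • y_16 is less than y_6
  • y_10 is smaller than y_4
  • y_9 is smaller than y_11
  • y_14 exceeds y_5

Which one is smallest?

y_16

Chaining upward from y_16: directly above it, y_9, y_7, y_5, y_6, y_1; then y_8, y_18, y_10, y_14, y_11, y_2, y_3, y_4; then y_17.
That covers every other element, and nothing is given below y_16, so y_16 is the smallest.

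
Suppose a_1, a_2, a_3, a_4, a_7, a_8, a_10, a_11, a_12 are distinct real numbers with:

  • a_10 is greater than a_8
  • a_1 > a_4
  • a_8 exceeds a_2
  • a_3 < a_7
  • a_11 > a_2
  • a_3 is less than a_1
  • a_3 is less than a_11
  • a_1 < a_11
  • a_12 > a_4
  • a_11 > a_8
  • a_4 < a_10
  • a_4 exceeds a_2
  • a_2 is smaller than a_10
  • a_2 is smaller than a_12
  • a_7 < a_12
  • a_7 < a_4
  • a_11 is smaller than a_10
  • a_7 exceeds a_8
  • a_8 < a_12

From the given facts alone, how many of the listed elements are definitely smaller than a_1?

5

Directly below a_1: a_3, a_4.
One step further: a_2, a_7 (4 so far).
One step further: a_8 (5 so far).
No other element is forced below a_1 by the given relations, so the count is 5.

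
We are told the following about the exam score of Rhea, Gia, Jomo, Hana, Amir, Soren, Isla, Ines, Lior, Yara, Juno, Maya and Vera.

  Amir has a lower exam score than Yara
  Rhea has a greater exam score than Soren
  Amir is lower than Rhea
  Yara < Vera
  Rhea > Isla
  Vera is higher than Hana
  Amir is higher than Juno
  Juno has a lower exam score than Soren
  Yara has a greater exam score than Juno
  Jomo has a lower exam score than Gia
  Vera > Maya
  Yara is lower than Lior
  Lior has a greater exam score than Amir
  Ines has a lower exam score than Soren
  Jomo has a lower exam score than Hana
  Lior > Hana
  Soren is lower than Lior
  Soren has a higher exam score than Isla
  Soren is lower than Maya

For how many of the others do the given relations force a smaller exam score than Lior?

From Lior the given relations immediately reach Amir, Yara, Soren, Hana.
From those, Juno, Jomo, Isla, Ines — 8 in total.
Nothing else is reachable below Lior; 8 in all.

8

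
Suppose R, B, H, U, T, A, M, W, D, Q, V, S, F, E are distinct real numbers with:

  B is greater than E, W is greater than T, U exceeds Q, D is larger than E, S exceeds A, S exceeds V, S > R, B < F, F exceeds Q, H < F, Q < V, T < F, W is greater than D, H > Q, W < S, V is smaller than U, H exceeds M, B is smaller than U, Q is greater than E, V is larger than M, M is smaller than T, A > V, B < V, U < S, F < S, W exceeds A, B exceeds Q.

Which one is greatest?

S

Chaining downward from S: directly below it, V, A, R, W, U, F; then M, T, Q, B, D, H; then E.
That covers every other element, and nothing is given above S, so S is the greatest.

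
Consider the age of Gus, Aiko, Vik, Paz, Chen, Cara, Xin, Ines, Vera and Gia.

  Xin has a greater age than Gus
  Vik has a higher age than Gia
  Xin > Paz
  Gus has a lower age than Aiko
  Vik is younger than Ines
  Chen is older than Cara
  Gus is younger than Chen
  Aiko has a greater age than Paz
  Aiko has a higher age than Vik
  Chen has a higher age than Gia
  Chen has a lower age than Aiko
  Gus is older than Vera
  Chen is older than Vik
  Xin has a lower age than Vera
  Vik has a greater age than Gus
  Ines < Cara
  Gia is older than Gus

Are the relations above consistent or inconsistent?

inconsistent

Chaining the given relations yields Xin < Vera < Gus, so Xin < Gus. But one relation states Gus < Xin. These cannot both hold.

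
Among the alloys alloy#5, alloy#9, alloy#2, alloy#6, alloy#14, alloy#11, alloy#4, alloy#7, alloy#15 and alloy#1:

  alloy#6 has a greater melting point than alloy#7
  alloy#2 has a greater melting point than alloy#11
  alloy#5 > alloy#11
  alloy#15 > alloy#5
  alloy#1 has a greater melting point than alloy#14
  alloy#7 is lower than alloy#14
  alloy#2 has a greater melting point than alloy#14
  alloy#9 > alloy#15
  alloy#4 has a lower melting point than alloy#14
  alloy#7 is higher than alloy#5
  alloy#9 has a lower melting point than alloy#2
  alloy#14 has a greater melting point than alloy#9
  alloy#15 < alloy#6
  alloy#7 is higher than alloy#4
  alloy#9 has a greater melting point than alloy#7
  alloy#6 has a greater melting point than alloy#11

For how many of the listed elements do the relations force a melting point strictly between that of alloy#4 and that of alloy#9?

Chaining upward from alloy#4 reaches: alloy#7, alloy#6, alloy#14, alloy#2, alloy#1.
Chaining downward from alloy#9 reaches: alloy#11, alloy#5, alloy#15, alloy#7.
Strictly between alloy#4 and alloy#9 are those in both lists: alloy#7 — 1 element.

1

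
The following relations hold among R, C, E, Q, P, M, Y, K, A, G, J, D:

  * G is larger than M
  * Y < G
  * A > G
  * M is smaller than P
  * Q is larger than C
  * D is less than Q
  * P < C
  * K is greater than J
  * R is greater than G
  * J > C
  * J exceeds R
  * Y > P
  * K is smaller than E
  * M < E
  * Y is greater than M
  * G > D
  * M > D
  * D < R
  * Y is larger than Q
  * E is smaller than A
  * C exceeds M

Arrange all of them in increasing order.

Nothing is placed below D, so it is least; from there D < M; M < P; P < C; C < Q; Q < Y; Y < G; G < R; R < J; J < K; K < E; E < A, each given directly.

D < M < P < C < Q < Y < G < R < J < K < E < A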